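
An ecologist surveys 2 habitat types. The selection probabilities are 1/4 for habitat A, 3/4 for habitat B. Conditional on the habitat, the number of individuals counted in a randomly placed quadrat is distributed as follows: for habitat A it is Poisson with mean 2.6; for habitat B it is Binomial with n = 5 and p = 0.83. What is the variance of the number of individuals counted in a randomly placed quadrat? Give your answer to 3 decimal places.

1.630

Per component, A: μ=2.6, E[X²]=9.36; B: μ=4.15, E[X²]=17.928.
E[X] = 0.25·2.6 + 0.75·4.15 = 3.7625.
E[X²] = 0.25·9.36 + 0.75·17.928 = 15.786.
Var(X) = E[X²] − (E[X])² = 15.786 − 14.1564 = 1.62959.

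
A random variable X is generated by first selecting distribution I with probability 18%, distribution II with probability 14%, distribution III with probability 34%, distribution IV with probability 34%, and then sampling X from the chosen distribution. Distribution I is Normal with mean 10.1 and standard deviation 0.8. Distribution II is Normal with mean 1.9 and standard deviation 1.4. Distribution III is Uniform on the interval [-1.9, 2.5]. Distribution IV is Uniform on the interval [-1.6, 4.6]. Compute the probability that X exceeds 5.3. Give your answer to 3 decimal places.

Conditional on each component, P(X > 5.3): I: 1; II: 0.00757922; III: 0; IV: 0.
By total probability, P(X > 5.3) = 0.18·1 + 0.14·0.00757922 + 0.34·0 + 0.34·0 = 0.181061.

0.181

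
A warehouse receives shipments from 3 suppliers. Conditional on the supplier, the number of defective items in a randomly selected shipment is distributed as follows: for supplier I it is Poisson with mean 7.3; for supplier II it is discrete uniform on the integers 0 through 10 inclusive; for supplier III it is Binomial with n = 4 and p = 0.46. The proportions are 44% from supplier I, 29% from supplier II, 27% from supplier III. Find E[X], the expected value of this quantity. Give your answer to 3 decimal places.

Component means — I: 7.3; II: 5; III: 1.84.
E[X] = 0.44·7.3 + 0.29·5 + 0.27·1.84 = 5.1588.

5.159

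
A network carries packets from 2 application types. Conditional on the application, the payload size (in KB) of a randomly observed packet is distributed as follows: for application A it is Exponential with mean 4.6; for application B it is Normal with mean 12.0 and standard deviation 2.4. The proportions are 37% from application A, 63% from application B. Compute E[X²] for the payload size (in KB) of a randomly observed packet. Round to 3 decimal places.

110.007

For each component E[X²] = Var + (mean)², giving A: 42.32; B: 149.76.
Overall E[X²] = 0.37·42.32 + 0.63·149.76 = 110.007.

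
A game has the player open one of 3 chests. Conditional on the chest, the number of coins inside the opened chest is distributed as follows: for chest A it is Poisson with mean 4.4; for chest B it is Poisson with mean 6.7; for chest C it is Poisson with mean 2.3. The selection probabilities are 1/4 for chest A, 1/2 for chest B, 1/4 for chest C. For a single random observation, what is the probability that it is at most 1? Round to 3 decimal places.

0.104

Conditional on each chest, P(X ≤ 1): A: 0.0662976; B: 0.00947802; C: 0.330854.
By total probability, P(X ≤ 1) = 0.25·0.0662976 + 0.5·0.00947802 + 0.25·0.330854 = 0.104027.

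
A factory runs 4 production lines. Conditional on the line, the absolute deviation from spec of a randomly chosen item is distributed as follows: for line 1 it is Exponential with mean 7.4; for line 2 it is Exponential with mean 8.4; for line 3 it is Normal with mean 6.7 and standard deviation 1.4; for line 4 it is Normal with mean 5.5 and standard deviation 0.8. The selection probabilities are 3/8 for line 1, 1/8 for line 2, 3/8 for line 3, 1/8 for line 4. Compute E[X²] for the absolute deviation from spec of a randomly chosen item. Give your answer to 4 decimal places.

80.1400

For each component E[X²] = Var + (mean)², giving 1: 109.52; 2: 141.12; 3: 46.85; 4: 30.89.
Overall E[X²] = 0.375·109.52 + 0.125·141.12 + 0.375·46.85 + 0.125·30.89 = 80.14.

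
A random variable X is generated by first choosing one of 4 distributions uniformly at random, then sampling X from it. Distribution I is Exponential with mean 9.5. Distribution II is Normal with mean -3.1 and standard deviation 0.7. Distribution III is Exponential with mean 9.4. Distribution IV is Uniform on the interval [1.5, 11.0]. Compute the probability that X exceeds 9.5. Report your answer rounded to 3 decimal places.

0.222

Conditional on each component, P(X > 9.5): I: 0.367879; II: 0; III: 0.363987; IV: 0.157895.
By total probability, P(X > 9.5) = 0.25·0.367879 + 0.25·0 + 0.25·0.363987 + 0.25·0.157895 = 0.22244.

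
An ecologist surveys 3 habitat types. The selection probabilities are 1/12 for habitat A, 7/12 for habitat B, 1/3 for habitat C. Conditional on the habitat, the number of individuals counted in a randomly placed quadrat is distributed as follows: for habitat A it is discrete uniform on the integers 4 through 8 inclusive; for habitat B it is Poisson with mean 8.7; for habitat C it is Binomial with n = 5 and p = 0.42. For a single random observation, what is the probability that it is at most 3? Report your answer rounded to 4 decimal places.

0.3142

Conditional on each habitat, P(X ≤ 3): A: 0; B: 0.0262032; C: 0.896692.
By total probability, P(X ≤ 3) = 0.0833333·0 + 0.583333·0.0262032 + 0.333333·0.896692 = 0.314182.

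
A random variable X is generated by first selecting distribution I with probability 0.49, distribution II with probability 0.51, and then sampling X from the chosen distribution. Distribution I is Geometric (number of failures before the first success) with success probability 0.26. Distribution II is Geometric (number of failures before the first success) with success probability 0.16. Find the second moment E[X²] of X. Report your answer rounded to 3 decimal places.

For each component E[X²] = Var + (mean)², giving I: 19.0473; II: 60.375.
Overall E[X²] = 0.49·19.0473 + 0.51·60.375 = 40.1244.

40.124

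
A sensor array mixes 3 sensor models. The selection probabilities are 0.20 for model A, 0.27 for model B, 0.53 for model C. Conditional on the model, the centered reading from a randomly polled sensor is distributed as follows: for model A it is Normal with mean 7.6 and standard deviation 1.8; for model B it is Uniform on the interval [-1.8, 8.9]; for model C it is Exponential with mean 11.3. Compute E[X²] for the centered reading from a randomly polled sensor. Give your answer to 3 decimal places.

153.530

For each component E[X²] = Var + (mean)², giving A: 61; B: 22.1433; C: 255.38.
Overall E[X²] = 0.2·61 + 0.27·22.1433 + 0.53·255.38 = 153.53.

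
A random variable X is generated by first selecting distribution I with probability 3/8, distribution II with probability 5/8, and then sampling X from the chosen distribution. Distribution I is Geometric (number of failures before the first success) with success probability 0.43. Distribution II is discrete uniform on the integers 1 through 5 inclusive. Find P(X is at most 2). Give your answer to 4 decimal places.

0.5556

Conditional on each component, P(X ≤ 2): I: 0.814807; II: 0.4.
By total probability, P(X ≤ 2) = 0.375·0.814807 + 0.625·0.4 = 0.555553.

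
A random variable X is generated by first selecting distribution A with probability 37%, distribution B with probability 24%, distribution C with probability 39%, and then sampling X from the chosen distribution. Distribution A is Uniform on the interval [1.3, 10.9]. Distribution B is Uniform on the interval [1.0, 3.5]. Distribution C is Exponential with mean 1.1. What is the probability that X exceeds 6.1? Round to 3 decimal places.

0.187

Conditional on each component, P(X > 6.1): A: 0.5; B: 0; C: 0.00390517.
By total probability, P(X > 6.1) = 0.37·0.5 + 0.24·0 + 0.39·0.00390517 = 0.186523.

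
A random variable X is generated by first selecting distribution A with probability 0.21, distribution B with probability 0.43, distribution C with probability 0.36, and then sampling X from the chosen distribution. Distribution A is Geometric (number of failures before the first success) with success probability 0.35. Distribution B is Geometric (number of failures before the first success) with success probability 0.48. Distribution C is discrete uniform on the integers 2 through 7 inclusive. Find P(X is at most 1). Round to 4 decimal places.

0.4350

Conditional on each component, P(X ≤ 1): A: 0.5775; B: 0.7296; C: 0.
By total probability, P(X ≤ 1) = 0.21·0.5775 + 0.43·0.7296 + 0.36·0 = 0.435003.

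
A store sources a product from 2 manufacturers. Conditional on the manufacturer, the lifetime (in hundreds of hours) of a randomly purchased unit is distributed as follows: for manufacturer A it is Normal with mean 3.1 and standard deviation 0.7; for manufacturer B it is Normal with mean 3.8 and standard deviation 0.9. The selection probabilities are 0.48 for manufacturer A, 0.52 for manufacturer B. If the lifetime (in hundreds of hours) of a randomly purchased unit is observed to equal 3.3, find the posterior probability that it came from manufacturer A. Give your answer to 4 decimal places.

0.5707

Likelihoods f(3.3 | ·): A: 0.547124; B: 0.37988.
Posterior ∝ prior × likelihood. Numerator for A: 0.48·0.547124 = 0.262619.
Normalizing constant: 0.48·0.547124 + 0.52·0.37988 = 0.460157.
P(A | observation) = 0.262619 / 0.460157 = 0.570717.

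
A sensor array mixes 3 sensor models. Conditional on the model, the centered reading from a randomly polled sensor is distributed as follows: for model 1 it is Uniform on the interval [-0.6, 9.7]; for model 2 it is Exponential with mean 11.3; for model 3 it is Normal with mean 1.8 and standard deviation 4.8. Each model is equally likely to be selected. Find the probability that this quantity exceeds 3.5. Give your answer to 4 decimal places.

Conditional on each model, P(X > 3.5): 1: 0.601942; 2: 0.733642; 3: 0.361607.
By total probability, P(X > 3.5) = 0.333333·0.601942 + 0.333333·0.733642 + 0.333333·0.361607 = 0.56573.

0.5657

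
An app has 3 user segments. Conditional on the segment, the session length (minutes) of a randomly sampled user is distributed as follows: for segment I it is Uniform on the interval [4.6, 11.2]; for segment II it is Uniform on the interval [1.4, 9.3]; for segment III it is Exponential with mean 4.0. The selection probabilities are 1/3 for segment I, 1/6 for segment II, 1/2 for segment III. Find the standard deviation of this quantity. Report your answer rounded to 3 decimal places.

Per component, I: μ=7.9, E[X²]=66.04; II: μ=5.35, E[X²]=33.8233; III: μ=4, E[X²]=32.
E[X] = 0.333333·7.9 + 0.166667·5.35 + 0.5·4 = 5.525.
E[X²] = 0.333333·66.04 + 0.166667·33.8233 + 0.5·32 = 43.6506.
Var(X) = E[X²] − (E[X])² = 43.6506 − 30.5256 = 13.1249.
SD(X) = √13.1249 = 3.62283.

3.623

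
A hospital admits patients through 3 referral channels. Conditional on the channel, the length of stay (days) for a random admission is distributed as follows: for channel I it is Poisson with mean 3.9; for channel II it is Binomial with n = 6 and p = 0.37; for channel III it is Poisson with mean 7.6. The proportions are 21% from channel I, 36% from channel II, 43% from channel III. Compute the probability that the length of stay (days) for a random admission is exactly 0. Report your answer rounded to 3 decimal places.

Conditional on each channel, P(X = 0): I: 0.0202419; II: 0.0625235; III: 0.000500451.
By total probability, P(X = 0) = 0.21·0.0202419 + 0.36·0.0625235 + 0.43·0.000500451 = 0.0269745.

0.027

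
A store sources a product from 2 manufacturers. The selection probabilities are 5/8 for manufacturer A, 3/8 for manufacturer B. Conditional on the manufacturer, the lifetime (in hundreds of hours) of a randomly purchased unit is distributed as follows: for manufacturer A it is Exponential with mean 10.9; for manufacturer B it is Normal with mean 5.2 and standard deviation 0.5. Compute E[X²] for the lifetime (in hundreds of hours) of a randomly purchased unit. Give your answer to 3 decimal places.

For each component E[X²] = Var + (mean)², giving A: 237.62; B: 27.29.
Overall E[X²] = 0.625·237.62 + 0.375·27.29 = 158.746.

158.746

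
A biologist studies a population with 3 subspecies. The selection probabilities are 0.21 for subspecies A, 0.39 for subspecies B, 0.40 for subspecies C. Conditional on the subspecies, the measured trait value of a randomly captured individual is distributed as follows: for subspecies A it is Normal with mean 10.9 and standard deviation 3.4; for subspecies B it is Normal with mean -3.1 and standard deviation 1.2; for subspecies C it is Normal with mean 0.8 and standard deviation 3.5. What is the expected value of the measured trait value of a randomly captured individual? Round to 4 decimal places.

1.4000

Component means — A: 10.9; B: -3.1; C: 0.8.
E[X] = 0.21·10.9 + 0.39·-3.1 + 0.4·0.8 = 1.4.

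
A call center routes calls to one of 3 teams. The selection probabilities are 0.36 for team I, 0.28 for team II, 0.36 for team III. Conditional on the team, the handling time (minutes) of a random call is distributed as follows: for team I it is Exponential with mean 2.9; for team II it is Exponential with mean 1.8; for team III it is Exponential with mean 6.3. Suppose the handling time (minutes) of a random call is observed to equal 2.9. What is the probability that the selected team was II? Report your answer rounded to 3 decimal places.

Likelihoods f(2.9 | ·): I: 0.126855; II: 0.110925; III: 0.100172.
Posterior ∝ prior × likelihood. Numerator for II: 0.28·0.110925 = 0.0310591.
Normalizing constant: 0.36·0.126855 + 0.28·0.110925 + 0.36·0.100172 = 0.112789.
P(II | observation) = 0.0310591 / 0.112789 = 0.275374.

0.275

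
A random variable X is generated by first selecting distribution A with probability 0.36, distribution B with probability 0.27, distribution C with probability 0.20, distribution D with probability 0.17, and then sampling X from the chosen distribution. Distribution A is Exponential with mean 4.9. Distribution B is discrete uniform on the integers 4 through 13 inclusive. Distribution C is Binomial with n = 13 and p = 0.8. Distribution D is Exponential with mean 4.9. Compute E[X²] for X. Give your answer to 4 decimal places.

69.2336

For each component E[X²] = Var + (mean)², giving A: 48.02; B: 80.5; C: 110.24; D: 48.02.
Overall E[X²] = 0.36·48.02 + 0.27·80.5 + 0.2·110.24 + 0.17·48.02 = 69.2336.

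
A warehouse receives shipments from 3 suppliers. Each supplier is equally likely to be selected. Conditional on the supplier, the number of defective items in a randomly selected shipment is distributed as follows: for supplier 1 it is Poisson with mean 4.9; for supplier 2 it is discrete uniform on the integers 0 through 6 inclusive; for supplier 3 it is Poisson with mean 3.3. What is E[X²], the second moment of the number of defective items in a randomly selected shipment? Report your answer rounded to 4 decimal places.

18.7000

For each component E[X²] = Var + (mean)², giving 1: 28.91; 2: 13; 3: 14.19.
Overall E[X²] = 0.333333·28.91 + 0.333333·13 + 0.333333·14.19 = 18.7.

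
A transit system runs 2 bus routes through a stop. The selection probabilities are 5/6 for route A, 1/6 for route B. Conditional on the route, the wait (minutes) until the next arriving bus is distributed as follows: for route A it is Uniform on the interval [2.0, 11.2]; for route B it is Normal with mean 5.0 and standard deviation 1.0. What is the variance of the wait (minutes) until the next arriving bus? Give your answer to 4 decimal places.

6.4000

Per component, A: μ=6.6, E[X²]=50.6133; B: μ=5, E[X²]=26.
E[X] = 0.833333·6.6 + 0.166667·5 = 6.33333.
E[X²] = 0.833333·50.6133 + 0.166667·26 = 46.5111.
Var(X) = E[X²] − (E[X])² = 46.5111 − 40.1111 = 6.4.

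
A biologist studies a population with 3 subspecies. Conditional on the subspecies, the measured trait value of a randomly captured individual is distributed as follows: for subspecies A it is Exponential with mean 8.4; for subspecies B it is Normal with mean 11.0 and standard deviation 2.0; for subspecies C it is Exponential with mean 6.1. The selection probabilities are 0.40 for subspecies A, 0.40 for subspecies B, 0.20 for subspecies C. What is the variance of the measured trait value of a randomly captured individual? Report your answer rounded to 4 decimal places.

Per component, A: μ=8.4, E[X²]=141.12; B: μ=11, E[X²]=125; C: μ=6.1, E[X²]=74.42.
E[X] = 0.4·8.4 + 0.4·11 + 0.2·6.1 = 8.98.
E[X²] = 0.4·141.12 + 0.4·125 + 0.2·74.42 = 121.332.
Var(X) = E[X²] − (E[X])² = 121.332 − 80.6404 = 40.6916.

40.6916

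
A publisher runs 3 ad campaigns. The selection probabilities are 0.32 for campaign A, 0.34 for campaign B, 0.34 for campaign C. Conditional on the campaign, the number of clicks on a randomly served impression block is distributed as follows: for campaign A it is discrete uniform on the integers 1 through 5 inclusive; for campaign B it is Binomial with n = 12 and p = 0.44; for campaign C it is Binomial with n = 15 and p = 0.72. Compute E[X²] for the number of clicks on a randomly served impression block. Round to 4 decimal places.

54.6897

For each component E[X²] = Var + (mean)², giving A: 11; B: 30.8352; C: 119.664.
Overall E[X²] = 0.32·11 + 0.34·30.8352 + 0.34·119.664 = 54.6897.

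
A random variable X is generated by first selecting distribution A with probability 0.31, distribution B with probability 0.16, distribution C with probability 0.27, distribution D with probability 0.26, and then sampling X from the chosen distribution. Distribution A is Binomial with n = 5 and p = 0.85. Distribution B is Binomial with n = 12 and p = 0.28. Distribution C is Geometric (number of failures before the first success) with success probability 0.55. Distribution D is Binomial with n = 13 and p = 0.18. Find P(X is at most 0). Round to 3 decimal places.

0.171

Conditional on each component, P(X ≤ 0): A: 7.59375e-05; B: 0.0194084; C: 0.55; D: 0.0757844.
By total probability, P(X ≤ 0) = 0.31·7.59375e-05 + 0.16·0.0194084 + 0.27·0.55 + 0.26·0.0757844 = 0.171333.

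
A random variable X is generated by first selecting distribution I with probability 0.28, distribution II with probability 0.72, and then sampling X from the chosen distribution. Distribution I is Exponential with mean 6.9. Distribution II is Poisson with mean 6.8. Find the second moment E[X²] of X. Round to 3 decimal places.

64.850

For each component E[X²] = Var + (mean)², giving I: 95.22; II: 53.04.
Overall E[X²] = 0.28·95.22 + 0.72·53.04 = 64.8504.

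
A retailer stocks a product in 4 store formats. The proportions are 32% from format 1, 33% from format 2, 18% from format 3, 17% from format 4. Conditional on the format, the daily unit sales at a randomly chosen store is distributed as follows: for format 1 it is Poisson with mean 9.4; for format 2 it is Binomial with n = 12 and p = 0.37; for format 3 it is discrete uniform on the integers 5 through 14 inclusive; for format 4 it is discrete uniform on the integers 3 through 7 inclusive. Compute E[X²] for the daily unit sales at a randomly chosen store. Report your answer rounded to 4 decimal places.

For each component E[X²] = Var + (mean)², giving 1: 97.76; 2: 22.5108; 3: 98.5; 4: 27.
Overall E[X²] = 0.32·97.76 + 0.33·22.5108 + 0.18·98.5 + 0.17·27 = 61.0318.

61.0318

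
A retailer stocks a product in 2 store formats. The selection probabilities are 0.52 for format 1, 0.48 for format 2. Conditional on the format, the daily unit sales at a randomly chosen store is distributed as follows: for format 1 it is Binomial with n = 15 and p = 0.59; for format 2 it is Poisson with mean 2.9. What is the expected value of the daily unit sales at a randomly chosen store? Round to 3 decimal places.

Component means — 1: 8.85; 2: 2.9.
E[X] = 0.52·8.85 + 0.48·2.9 = 5.994.

5.994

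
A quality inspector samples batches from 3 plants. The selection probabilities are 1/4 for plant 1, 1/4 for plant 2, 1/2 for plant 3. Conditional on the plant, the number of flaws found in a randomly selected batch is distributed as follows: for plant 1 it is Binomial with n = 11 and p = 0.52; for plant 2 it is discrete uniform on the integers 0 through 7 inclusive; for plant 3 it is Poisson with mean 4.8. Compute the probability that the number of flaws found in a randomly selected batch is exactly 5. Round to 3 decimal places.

Conditional on each plant, P(X = 5): 1: 0.214836; 2: 0.125; 3: 0.174748.
By total probability, P(X = 5) = 0.25·0.214836 + 0.25·0.125 + 0.5·0.174748 = 0.172333.

0.172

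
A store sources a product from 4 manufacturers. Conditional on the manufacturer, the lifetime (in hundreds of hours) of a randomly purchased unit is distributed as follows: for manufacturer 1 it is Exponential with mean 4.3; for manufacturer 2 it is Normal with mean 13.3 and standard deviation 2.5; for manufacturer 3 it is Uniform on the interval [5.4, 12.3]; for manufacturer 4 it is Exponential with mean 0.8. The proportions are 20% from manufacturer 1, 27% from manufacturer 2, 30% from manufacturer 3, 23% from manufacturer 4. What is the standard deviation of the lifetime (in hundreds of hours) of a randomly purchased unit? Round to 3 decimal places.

Per component, 1: μ=4.3, E[X²]=36.98; 2: μ=13.3, E[X²]=183.14; 3: μ=8.85, E[X²]=82.29; 4: μ=0.8, E[X²]=1.28.
E[X] = 0.2·4.3 + 0.27·13.3 + 0.3·8.85 + 0.23·0.8 = 7.29.
E[X²] = 0.2·36.98 + 0.27·183.14 + 0.3·82.29 + 0.23·1.28 = 81.8252.
Var(X) = E[X²] − (E[X])² = 81.8252 − 53.1441 = 28.6811.
SD(X) = √28.6811 = 5.35547.

5.355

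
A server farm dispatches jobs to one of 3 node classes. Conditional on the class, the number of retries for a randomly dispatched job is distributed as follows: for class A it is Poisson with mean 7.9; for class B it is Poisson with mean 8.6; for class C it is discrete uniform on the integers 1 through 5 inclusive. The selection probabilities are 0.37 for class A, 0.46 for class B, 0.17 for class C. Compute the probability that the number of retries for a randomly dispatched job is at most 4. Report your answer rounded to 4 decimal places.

0.2073

Conditional on each class, P(X ≤ 4): A: 0.105503; B: 0.070054; C: 0.8.
By total probability, P(X ≤ 4) = 0.37·0.105503 + 0.46·0.070054 + 0.17·0.8 = 0.207261.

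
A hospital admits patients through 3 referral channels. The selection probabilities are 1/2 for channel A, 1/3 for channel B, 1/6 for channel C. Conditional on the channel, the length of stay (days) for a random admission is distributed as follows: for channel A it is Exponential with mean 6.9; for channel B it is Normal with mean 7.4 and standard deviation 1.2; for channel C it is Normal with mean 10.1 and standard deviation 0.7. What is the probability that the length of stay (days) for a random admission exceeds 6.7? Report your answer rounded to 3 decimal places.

Conditional on each channel, P(X > 6.7): A: 0.378699; B: 0.720166; C: 0.999999.
By total probability, P(X > 6.7) = 0.5·0.378699 + 0.333333·0.720166 + 0.166667·0.999999 = 0.596071.

0.596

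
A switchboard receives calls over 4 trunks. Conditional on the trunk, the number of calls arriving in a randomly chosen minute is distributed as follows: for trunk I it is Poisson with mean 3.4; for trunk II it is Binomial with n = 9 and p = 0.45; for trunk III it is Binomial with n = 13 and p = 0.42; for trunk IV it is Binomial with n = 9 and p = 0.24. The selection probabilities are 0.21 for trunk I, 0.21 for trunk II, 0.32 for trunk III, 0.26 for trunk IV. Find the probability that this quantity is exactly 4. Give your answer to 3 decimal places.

0.174

Conditional on each trunk, P(X = 4): I: 0.185825; II: 0.260036; III: 0.165255; IV: 0.105995.
By total probability, P(X = 4) = 0.21·0.185825 + 0.21·0.260036 + 0.32·0.165255 + 0.26·0.105995 = 0.174071.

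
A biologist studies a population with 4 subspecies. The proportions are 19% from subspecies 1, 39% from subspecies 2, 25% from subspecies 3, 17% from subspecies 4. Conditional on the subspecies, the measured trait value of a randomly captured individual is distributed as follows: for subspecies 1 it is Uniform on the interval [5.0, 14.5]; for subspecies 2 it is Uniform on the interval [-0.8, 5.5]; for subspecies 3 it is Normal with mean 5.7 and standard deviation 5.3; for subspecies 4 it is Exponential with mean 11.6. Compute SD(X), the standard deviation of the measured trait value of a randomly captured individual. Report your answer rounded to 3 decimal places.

Per component, 1: μ=9.75, E[X²]=102.583; 2: μ=2.35, E[X²]=8.83; 3: μ=5.7, E[X²]=60.58; 4: μ=11.6, E[X²]=269.12.
E[X] = 0.19·9.75 + 0.39·2.35 + 0.25·5.7 + 0.17·11.6 = 6.166.
E[X²] = 0.19·102.583 + 0.39·8.83 + 0.25·60.58 + 0.17·269.12 = 83.8299.
Var(X) = E[X²] − (E[X])² = 83.8299 − 38.0196 = 45.8104.
SD(X) = √45.8104 = 6.76834.

6.768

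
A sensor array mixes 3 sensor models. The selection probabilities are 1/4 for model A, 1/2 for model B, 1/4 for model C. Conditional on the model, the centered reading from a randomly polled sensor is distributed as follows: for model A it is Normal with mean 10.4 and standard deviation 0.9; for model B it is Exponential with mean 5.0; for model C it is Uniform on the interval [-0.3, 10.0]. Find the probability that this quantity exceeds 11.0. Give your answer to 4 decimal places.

0.1185

Conditional on each model, P(X > 11.0): A: 0.252493; B: 0.110803; C: 0.
By total probability, P(X > 11.0) = 0.25·0.252493 + 0.5·0.110803 + 0.25·0 = 0.118525.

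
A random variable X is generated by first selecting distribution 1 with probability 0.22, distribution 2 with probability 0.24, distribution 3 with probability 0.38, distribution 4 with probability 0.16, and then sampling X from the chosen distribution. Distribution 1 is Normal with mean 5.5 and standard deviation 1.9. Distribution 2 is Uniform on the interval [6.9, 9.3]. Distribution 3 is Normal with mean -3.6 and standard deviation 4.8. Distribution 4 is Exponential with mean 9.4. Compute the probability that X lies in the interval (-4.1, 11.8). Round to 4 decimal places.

0.7798

Conditional on each component, P(-4.1 < X < 11.8): 1: 0.999543; 2: 1; 3: 0.540814; 4: 0.715015.
By total probability, P(-4.1 < X < 11.8) = 0.22·0.999543 + 0.24·1 + 0.38·0.540814 + 0.16·0.715015 = 0.779811.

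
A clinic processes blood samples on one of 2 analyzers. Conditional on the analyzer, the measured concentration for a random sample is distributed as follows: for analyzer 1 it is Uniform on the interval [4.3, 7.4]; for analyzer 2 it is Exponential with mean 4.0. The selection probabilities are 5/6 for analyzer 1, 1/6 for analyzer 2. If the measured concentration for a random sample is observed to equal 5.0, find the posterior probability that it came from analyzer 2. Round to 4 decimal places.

Likelihoods f(5.0 | ·): 1: 0.322581; 2: 0.0716262.
Posterior ∝ prior × likelihood. Numerator for 2: 0.166667·0.0716262 = 0.0119377.
Normalizing constant: 0.833333·0.322581 + 0.166667·0.0716262 = 0.280755.
P(2 | observation) = 0.0119377 / 0.280755 = 0.04252.

0.0425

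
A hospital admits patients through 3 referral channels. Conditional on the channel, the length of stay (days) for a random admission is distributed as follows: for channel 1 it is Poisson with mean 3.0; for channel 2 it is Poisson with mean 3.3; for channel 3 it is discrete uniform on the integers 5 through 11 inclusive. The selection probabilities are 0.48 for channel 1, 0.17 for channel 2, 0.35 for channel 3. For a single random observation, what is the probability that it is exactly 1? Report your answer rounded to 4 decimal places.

Conditional on each channel, P(X = 1): 1: 0.149361; 2: 0.121714; 3: 0.
By total probability, P(X = 1) = 0.48·0.149361 + 0.17·0.121714 + 0.35·0 = 0.0923848.

0.0924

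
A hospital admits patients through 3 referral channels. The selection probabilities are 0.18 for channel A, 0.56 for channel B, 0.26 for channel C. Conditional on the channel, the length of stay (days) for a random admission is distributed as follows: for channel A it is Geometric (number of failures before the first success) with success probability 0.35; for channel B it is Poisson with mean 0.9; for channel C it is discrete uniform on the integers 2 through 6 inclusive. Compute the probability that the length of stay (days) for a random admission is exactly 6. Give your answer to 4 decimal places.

Conditional on each channel, P(X = 6): A: 0.0263966; B: 0.000300094; C: 0.2.
By total probability, P(X = 6) = 0.18·0.0263966 + 0.56·0.000300094 + 0.26·0.2 = 0.0569194.

0.0569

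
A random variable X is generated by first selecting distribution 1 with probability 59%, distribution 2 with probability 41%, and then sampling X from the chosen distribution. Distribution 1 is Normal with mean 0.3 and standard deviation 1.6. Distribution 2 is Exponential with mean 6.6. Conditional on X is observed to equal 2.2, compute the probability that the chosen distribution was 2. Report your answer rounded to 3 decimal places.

Likelihoods f(2.2 | ·): 1: 0.123191; 2: 0.108565.
Posterior ∝ prior × likelihood. Numerator for 2: 0.41·0.108565 = 0.0445118.
Normalizing constant: 0.59·0.123191 + 0.41·0.108565 = 0.117194.
P(2 | observation) = 0.0445118 / 0.117194 = 0.379812.

0.380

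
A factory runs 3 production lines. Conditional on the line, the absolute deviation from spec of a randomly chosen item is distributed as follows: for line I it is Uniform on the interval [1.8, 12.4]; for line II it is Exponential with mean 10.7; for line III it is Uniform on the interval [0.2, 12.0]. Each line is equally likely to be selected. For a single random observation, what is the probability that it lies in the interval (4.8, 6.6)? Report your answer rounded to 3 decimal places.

Conditional on each line, P(4.8 < X < 6.6): I: 0.169811; II: 0.0988661; III: 0.152542.
By total probability, P(4.8 < X < 6.6) = 0.333333·0.169811 + 0.333333·0.0988661 + 0.333333·0.152542 = 0.140407.

0.140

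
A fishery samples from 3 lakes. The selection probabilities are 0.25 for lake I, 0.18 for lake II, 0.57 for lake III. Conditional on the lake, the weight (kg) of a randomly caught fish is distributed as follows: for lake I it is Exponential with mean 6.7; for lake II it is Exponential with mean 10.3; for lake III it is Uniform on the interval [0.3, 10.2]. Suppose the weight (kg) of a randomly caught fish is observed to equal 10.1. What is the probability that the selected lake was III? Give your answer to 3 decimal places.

0.795

Likelihoods f(10.1 | ·): I: 0.0330554; II: 0.0364168; III: 0.10101.
Posterior ∝ prior × likelihood. Numerator for III: 0.57·0.10101 = 0.0575758.
Normalizing constant: 0.25·0.0330554 + 0.18·0.0364168 + 0.57·0.10101 = 0.0723946.
P(III | observation) = 0.0575758 / 0.0723946 = 0.795304.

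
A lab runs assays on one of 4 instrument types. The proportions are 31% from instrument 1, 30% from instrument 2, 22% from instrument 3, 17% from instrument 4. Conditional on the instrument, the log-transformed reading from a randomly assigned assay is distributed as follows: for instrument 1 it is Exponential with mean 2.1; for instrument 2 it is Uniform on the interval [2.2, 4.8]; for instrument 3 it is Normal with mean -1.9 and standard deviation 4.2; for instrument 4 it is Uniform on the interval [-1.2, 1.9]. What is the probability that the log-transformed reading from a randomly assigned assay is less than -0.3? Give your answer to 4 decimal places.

Conditional on each instrument, P(X < -0.3): 1: 0; 2: 0; 3: 0.648381; 4: 0.290323.
By total probability, P(X < -0.3) = 0.31·0 + 0.3·0 + 0.22·0.648381 + 0.17·0.290323 = 0.191999.

0.1920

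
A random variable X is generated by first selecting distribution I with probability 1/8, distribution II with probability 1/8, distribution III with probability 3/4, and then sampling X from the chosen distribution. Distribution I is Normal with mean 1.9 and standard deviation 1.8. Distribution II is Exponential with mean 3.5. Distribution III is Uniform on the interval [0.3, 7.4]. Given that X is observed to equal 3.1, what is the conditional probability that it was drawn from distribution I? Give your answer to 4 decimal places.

0.1556

Likelihoods f(3.1 | ·): I: 0.177471; II: 0.117834; III: 0.140845.
Posterior ∝ prior × likelihood. Numerator for I: 0.125·0.177471 = 0.0221839.
Normalizing constant: 0.125·0.177471 + 0.125·0.117834 + 0.75·0.140845 = 0.142547.
P(I | observation) = 0.0221839 / 0.142547 = 0.155625.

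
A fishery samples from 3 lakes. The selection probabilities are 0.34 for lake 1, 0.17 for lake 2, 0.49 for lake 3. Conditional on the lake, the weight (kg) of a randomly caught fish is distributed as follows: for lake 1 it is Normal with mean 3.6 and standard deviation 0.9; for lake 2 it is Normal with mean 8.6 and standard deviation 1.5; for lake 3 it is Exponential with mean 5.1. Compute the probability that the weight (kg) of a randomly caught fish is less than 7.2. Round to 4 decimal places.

0.7404

Conditional on each lake, P(X < 7.2): 1: 0.999968; 2: 0.175324; 3: 0.756287.
By total probability, P(X < 7.2) = 0.34·0.999968 + 0.17·0.175324 + 0.49·0.756287 = 0.740375.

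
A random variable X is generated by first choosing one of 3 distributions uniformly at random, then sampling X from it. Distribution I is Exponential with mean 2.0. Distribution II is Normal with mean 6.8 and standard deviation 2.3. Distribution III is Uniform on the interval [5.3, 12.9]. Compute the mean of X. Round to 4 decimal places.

5.9667

Component means — I: 2; II: 6.8; III: 9.1.
E[X] = 0.333333·2 + 0.333333·6.8 + 0.333333·9.1 = 5.96667.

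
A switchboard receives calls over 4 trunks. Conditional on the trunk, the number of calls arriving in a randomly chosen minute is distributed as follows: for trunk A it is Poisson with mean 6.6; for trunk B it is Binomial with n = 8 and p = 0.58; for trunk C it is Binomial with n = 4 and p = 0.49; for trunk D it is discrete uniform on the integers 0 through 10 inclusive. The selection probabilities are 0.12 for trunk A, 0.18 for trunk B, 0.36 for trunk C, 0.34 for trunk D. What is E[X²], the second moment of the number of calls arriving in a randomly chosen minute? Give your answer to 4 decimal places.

For each component E[X²] = Var + (mean)², giving A: 50.16; B: 23.4784; C: 4.8412; D: 35.
Overall E[X²] = 0.12·50.16 + 0.18·23.4784 + 0.36·4.8412 + 0.34·35 = 23.8881.

23.8881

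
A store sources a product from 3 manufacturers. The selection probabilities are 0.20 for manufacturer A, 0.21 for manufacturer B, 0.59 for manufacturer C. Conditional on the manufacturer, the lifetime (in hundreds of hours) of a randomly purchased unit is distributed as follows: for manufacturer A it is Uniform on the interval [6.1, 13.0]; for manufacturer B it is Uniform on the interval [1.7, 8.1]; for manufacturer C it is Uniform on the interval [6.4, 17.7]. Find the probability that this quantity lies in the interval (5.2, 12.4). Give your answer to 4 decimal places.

Conditional on each manufacturer, P(5.2 < X < 12.4): A: 0.913043; B: 0.453125; C: 0.530973.
By total probability, P(5.2 < X < 12.4) = 0.2·0.913043 + 0.21·0.453125 + 0.59·0.530973 = 0.591039.

0.5910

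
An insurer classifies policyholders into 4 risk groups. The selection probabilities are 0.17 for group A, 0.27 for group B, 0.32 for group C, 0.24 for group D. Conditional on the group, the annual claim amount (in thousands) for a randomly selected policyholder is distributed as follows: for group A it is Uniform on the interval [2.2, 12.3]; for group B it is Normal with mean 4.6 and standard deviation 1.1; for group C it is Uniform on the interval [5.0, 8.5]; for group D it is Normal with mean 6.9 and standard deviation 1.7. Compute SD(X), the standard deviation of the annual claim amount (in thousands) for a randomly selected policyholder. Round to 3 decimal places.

Per component, A: μ=7.25, E[X²]=61.0633; B: μ=4.6, E[X²]=22.37; C: μ=6.75, E[X²]=46.5833; D: μ=6.9, E[X²]=50.5.
E[X] = 0.17·7.25 + 0.27·4.6 + 0.32·6.75 + 0.24·6.9 = 6.2905.
E[X²] = 0.17·61.0633 + 0.27·22.37 + 0.32·46.5833 + 0.24·50.5 = 43.4473.
Var(X) = E[X²] − (E[X])² = 43.4473 − 39.5704 = 3.87694.
SD(X) = √3.87694 = 1.969.

1.969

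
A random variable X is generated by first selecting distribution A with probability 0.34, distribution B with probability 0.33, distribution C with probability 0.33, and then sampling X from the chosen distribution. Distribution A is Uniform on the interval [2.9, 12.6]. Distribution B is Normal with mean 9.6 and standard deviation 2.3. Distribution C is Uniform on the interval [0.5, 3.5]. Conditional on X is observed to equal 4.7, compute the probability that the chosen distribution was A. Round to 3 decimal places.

0.856

Likelihoods f(4.7 | ·): A: 0.103093; B: 0.017931; C: 0.
Posterior ∝ prior × likelihood. Numerator for A: 0.34·0.103093 = 0.0350515.
Normalizing constant: 0.34·0.103093 + 0.33·0.017931 + 0.33·0 = 0.0409688.
P(A | observation) = 0.0350515 / 0.0409688 = 0.855567.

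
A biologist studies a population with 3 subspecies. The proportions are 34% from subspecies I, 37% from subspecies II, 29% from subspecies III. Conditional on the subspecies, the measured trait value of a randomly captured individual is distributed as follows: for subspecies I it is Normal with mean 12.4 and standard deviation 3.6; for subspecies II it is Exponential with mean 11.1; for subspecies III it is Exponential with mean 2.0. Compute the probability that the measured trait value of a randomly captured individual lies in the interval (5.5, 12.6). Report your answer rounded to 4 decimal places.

Conditional on each subspecies, P(5.5 < X < 12.6): I: 0.494512; II: 0.28789; III: 0.0620916.
By total probability, P(5.5 < X < 12.6) = 0.34·0.494512 + 0.37·0.28789 + 0.29·0.0620916 = 0.29266.

0.2927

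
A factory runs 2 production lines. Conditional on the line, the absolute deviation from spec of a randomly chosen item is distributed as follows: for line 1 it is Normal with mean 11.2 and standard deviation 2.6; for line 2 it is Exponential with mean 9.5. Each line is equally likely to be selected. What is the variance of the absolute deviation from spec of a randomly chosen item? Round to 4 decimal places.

Per component, 1: μ=11.2, E[X²]=132.2; 2: μ=9.5, E[X²]=180.5.
E[X] = 0.5·11.2 + 0.5·9.5 = 10.35.
E[X²] = 0.5·132.2 + 0.5·180.5 = 156.35.
Var(X) = E[X²] − (E[X])² = 156.35 − 107.122 = 49.2275.

49.2275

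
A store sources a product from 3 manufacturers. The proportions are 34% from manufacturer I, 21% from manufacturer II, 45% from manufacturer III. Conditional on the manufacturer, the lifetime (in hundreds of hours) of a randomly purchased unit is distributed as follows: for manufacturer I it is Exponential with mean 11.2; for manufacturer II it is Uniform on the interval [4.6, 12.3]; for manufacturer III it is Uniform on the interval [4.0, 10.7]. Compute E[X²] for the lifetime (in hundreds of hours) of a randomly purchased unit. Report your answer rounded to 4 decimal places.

For each component E[X²] = Var + (mean)², giving I: 250.88; II: 76.3433; III: 57.7633.
Overall E[X²] = 0.34·250.88 + 0.21·76.3433 + 0.45·57.7633 = 127.325.

127.3248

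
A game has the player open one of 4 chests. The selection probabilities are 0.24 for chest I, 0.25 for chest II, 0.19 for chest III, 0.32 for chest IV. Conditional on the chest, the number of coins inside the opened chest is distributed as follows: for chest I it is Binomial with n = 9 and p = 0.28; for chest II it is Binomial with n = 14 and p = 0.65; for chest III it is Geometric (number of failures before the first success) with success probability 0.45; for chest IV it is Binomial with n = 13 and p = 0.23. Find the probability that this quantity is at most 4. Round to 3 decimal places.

0.673

Conditional on each chest, P(X ≤ 4): I: 0.923842; II: 0.00603534; III: 0.949672; IV: 0.841452.
By total probability, P(X ≤ 4) = 0.24·0.923842 + 0.25·0.00603534 + 0.19·0.949672 + 0.32·0.841452 = 0.672933.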